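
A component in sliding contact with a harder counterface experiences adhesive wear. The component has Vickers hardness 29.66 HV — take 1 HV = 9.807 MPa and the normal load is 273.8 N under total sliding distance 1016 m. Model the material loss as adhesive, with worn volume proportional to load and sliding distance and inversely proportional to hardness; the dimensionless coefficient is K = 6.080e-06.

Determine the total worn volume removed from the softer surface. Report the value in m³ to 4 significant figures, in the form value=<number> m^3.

value=5.815e-09 m^3

Intermediate values are printed rounded, and the computation maintains full precision; rounded just once to four significant digits.
Convert: Hardness H = 29.66 HV × 9.807 MPa/HV = 290.9 MPa = 2.909e+08 Pa.
SI base units throughout: W = 273.8 N, H = 2.909e+08 Pa, K = 6.080e-06.
Volume removed: V = K·W·L/H = 6.080e-06 · 273.8 · 1016 / 2.909e+08 = 5.815e-09 m³.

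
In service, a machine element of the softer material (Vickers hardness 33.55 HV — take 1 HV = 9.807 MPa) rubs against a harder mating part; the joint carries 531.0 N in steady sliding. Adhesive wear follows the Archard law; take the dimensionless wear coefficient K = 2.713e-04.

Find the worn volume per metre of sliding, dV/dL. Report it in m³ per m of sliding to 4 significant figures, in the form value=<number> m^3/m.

value=4.378e-10 m^3/m

Intermediates are displayed rounded. The algebra maintains full precision — rounded just once: four significant figures.
Convert: Hardness H = 33.55 HV × 9.807 MPa/HV = 329.0 MPa = 3.290e+08 Pa.
In SI base units: W = 531.0 N, H = 3.290e+08 Pa, K = 2.713e-04.
Volumetric rate dV/dL = K·W/H (independent of L): 2.713e-04 · 531.0 / 3.290e+08 = 4.378e-10 m³/m.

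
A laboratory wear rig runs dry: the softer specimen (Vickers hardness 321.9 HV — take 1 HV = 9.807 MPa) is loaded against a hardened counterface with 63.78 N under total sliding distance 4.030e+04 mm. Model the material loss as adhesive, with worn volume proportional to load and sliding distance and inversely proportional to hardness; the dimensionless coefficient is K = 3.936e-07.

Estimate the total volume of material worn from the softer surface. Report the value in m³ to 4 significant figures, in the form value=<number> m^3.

Every step runs at exact precision; shown intermediates are rounded — a single final rounding: four significant digits.
Convert: The distance L = 4.030e+04 mm = 40.30 m.
Convert: Hardness H = 321.9 HV × 9.807 MPa/HV = 3157 MPa = 3.157e+09 Pa.
As SI base values: W = 63.78 N, H = 3.157e+09 Pa, K = 3.936e-07.
Worn volume V = K·W·L/H = 3.936e-07 · 63.78 · 40.30 / 3.157e+09 = 3.205e-13 m³.

value=3.205e-13 m^3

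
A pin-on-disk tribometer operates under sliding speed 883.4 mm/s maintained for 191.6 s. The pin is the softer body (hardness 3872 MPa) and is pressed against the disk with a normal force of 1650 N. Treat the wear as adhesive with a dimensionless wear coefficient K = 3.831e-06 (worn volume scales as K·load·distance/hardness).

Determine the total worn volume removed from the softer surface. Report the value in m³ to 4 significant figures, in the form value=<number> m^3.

Intermediates are printed rounded, and each operation maintains full precision — one last rounding: four significant digits.
Convert: Sliding speed v = 883.4 mm/s = 0.8834 m/s. Sliding distance L = v·t = 0.8834 m/s × 191.6 s = 169.3 m.
Convert: Hardness H = 3872 MPa = 3.872e+09 Pa.
In SI base units: W = 1650 N, H = 3.872e+09 Pa, K = 3.831e-06.
Archard relation: V = K·W·L/H = 3.831e-06 · 1650 · 169.3 / 3.872e+09 = 2.763e-10 m³.

value=2.763e-10 m^3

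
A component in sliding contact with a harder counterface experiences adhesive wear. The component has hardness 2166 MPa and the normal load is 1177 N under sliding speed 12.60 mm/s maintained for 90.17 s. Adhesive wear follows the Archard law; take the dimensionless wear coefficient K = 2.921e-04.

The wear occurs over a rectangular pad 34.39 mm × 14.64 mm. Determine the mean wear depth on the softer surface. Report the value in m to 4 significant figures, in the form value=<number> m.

Quoted intermediates are rounded. All working math carries exact precision — a single final rounding to four significant figures.
Convert: Sliding speed v = 12.60 mm/s = 0.01260 m/s. Distance covered L = v·t = 0.01260 m/s × 90.17 s = 1.136 m.
Convert: Hardness H = 2166 MPa = 2.166e+09 Pa.
Convert: Pad sides 34.39 mm × 14.64 mm = 0.03439 m × 0.01464 m. Contact area A = 0.03439 m × 0.01464 m = 5.035e-04 m².
Collected in SI base units: W = 1177 N, H = 2.166e+09 Pa, K = 2.921e-04.
Archard volume V = K·W·L/H = 2.921e-04 · 1177 · 1.136 / 2.166e+09 = 1.803e-10 m³.
Mean depth h = V/A = 1.803e-10 / 5.035e-04 = 3.582e-07 m.

value=3.582e-07 m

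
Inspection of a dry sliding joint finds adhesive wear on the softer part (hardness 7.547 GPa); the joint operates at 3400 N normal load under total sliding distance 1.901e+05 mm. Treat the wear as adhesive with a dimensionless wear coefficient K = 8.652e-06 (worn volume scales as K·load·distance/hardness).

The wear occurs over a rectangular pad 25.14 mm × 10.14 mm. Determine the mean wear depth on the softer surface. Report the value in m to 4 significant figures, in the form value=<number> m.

value=2.907e-06 m

The intermediates are shown rounded. Every step carries exact precision. Rounded once at the end to 4 significant digits.
Path length L = 1.901e+05 mm = 190.1 m.
Hardness H = 7.547 GPa = 7.547e+09 Pa.
Pad sides 25.14 mm × 10.14 mm = 0.02514 m × 0.01014 m. Contact area A = 0.02514 m × 0.01014 m = 2.549e-04 m².
In SI base units: W = 3400 N, H = 7.547e+09 Pa, K = 8.652e-06.
Wear volume V = K·W·L/H = 8.652e-06 · 3400 · 190.1 / 7.547e+09 = 7.410e-10 m³.
Wear depth h = V/A = 7.410e-10 / 2.549e-04 = 2.907e-06 m.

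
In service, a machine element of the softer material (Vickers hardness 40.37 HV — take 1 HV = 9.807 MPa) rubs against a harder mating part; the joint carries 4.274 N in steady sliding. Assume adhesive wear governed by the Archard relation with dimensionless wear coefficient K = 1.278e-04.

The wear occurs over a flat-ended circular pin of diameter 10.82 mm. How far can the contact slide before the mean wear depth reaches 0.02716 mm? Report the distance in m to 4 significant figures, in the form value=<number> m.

Displayed values are rounded. All arithmetic runs at full float precision, and a single final rounding to 4 significant digits.
Hardness H = 40.37 HV × 9.807 MPa/HV = 395.9 MPa = 3.959e+08 Pa.
Pin diameter d = 10.82 mm = 0.01082 m. Contact area A = π·d²/4 = π·(0.01082 m)²/4 = 9.195e-05 m².
Depth limit h_lim = 0.02716 mm = 2.716e-05 m.
As SI base values: W = 4.274 N, H = 3.959e+08 Pa, K = 1.278e-04.
Limit volume V_lim = h_lim·A = 2.716e-05 · 9.195e-05 = 2.497e-09 m³.
Inverting, life L = V_lim·H/(K·W) = 2.497e-09 · 3.959e+08 / (1.278e-04 · 4.274) = 1810 m.

value=1810 m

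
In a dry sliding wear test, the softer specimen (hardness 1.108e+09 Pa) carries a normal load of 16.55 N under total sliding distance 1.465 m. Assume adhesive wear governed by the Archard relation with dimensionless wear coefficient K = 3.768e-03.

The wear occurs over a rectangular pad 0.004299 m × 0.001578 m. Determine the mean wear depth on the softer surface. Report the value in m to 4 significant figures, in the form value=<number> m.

value=1.215e-05 m

Intermediates are shown rounded. Each operation runs at full float precision. Rounded once at the end, at 4 significant digits.
Contact area A = 0.004299 m × 0.001578 m = 6.784e-06 m².
Collected in SI base units: W = 16.55 N, H = 1.108e+09 Pa, K = 3.768e-03.
Archard volume V = K·W·L/H = 3.768e-03 · 16.55 · 1.465 / 1.108e+09 = 8.245e-11 m³.
Mean depth h = V/A = 8.245e-11 / 6.784e-06 = 1.215e-05 m.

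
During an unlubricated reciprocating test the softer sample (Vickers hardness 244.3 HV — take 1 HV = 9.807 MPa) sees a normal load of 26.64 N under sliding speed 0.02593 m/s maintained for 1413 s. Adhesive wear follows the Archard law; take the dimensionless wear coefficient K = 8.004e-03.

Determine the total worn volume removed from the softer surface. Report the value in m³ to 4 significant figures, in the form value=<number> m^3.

value=3.261e-09 m^3

Each operation maintains full float precision; intermediates appear rounded; rounded just once to four significant digits.
Convert: Sliding distance L = v·t = 0.02593 m/s × 1413 s = 36.64 m.
Convert: Hardness H = 244.3 HV × 9.807 MPa/HV = 2396 MPa = 2.396e+09 Pa.
As SI base values: W = 26.64 N, H = 2.396e+09 Pa, K = 8.004e-03.
Worn volume V = K·W·L/H = 8.004e-03 · 26.64 · 36.64 / 2.396e+09 = 3.261e-09 m³.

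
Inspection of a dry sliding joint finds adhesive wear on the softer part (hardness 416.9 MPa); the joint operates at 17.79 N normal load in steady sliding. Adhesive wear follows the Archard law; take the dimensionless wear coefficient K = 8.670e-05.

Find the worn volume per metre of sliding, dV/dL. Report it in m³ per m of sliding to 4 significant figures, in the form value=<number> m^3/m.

The algebra keeps full precision — intermediate values are displayed rounded. Rounded once at the end: four significant figures.
Convert: Hardness H = 416.9 MPa = 4.169e+08 Pa.
Working in SI base units: W = 17.79 N, H = 4.169e+08 Pa, K = 8.670e-05.
Wear rate dV/dL = K·W/H, per unit distance: 8.670e-05 · 17.79 / 4.169e+08 = 3.700e-12 m³/m.

value=3.700e-12 m^3/m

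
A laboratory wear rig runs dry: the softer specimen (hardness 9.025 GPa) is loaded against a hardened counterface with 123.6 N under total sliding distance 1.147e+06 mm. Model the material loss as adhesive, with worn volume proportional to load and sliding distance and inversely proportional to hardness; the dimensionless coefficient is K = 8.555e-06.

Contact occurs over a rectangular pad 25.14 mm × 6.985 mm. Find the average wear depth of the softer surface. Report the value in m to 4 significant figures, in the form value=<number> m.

Each operation carries full precision. Quoted intermediates are rounded, and one final rounding, at 4 significant digits.
Convert: Path length L = 1.147e+06 mm = 1147 m.
Convert: Hardness H = 9.025 GPa = 9.025e+09 Pa.
Convert: Pad sides 25.14 mm × 6.985 mm = 0.02514 m × 0.006985 m. Contact area A = 0.02514 m × 0.006985 m = 1.756e-04 m².
As SI base values: W = 123.6 N, H = 9.025e+09 Pa, K = 8.555e-06.
By Archard's law, V = K·W·L/H = 8.555e-06 · 123.6 · 1147 / 9.025e+09 = 1.344e-10 m³.
Mean wear depth h = V/A = 1.344e-10 / 1.756e-04 = 7.653e-07 m.

value=7.653e-07 m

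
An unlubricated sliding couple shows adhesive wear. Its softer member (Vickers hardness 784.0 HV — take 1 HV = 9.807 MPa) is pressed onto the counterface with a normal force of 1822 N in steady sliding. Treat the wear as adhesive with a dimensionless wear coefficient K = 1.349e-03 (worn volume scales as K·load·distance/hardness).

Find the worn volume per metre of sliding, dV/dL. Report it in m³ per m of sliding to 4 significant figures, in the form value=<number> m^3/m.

All working math keeps full float precision — intermediates are printed rounded; a lone final rounding, at 4 significant figures.
Hardness H = 784.0 HV × 9.807 MPa/HV = 7689 MPa = 7.689e+09 Pa.
In SI base units: W = 1822 N, H = 7.689e+09 Pa, K = 1.349e-03.
Wear rate dV/dL = K·W/H — distance-free: 1.349e-03 · 1822 / 7.689e+09 = 3.197e-10 m³/m.

value=3.197e-10 m^3/m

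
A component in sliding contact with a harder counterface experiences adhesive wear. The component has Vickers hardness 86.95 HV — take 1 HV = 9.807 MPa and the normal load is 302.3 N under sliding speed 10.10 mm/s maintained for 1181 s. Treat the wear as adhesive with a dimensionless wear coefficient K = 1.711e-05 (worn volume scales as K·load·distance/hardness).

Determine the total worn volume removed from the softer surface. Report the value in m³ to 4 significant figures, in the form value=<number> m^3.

value=7.235e-11 m^3

Intermediate values are displayed rounded, and every step carries full float precision; rounded once at the end: 4 significant figures.
Convert: Sliding speed v = 10.10 mm/s = 0.01010 m/s. Distance L = v·t = 0.01010 m/s × 1181 s = 11.93 m.
Convert: Hardness H = 86.95 HV × 9.807 MPa/HV = 852.7 MPa = 8.527e+08 Pa.
Collected in SI base units: W = 302.3 N, H = 8.527e+08 Pa, K = 1.711e-05.
Worn volume V = K·W·L/H = 1.711e-05 · 302.3 · 11.93 / 8.527e+08 = 7.235e-11 m³.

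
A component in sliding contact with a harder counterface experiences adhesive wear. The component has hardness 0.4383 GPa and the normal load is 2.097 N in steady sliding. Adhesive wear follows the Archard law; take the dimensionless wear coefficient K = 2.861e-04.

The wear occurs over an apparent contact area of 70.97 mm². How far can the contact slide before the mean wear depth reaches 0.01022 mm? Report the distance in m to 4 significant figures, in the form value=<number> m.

All working math runs at exact precision; the intermediates are shown rounded, and rounded once at the end, at 4 significant figures.
Hardness H = 0.4383 GPa = 4.383e+08 Pa.
Contact area A = 70.97 mm² = 7.097e-05 m².
Depth limit h_lim = 0.01022 mm = 1.022e-05 m.
Expressed in SI base units: W = 2.097 N, H = 4.383e+08 Pa, K = 2.861e-04.
Volume at the limit: V_lim = h_lim·A = 1.022e-05 · 7.097e-05 = 7.253e-10 m³.
So the life L = V_lim·H/(K·W) = 7.253e-10 · 4.383e+08 / (2.861e-04 · 2.097) = 529.9 m.

value=529.9 m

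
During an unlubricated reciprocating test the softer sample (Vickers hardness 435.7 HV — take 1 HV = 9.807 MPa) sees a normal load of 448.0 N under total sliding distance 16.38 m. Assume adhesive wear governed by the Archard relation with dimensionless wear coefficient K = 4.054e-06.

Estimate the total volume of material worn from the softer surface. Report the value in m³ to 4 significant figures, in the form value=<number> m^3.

value=6.962e-12 m^3

Each operation keeps full precision. Intermediate values are printed rounded. Rounded once at the end to four significant digits.
Hardness H = 435.7 HV × 9.807 MPa/HV = 4273 MPa = 4.273e+09 Pa.
Expressed in SI base units: W = 448.0 N, H = 4.273e+09 Pa, K = 4.054e-06.
Apply Archard: V = K·W·L/H = 4.054e-06 · 448.0 · 16.38 / 4.273e+09 = 6.962e-12 m³.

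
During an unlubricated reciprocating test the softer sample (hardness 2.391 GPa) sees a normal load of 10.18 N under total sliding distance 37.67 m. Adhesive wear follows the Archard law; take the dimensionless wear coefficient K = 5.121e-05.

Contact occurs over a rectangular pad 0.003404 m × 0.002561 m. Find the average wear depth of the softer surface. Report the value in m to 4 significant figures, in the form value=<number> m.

value=9.421e-07 m

Intermediates appear rounded, and each operation holds full precision; one final rounding, at 4 significant figures.
Convert: Hardness H = 2.391 GPa = 2.391e+09 Pa.
Convert: Contact area A = 0.003404 m × 0.002561 m = 8.718e-06 m².
Working in SI base units: W = 10.18 N, H = 2.391e+09 Pa, K = 5.121e-05.
The Archard volume V = K·W·L/H = 5.121e-05 · 10.18 · 37.67 / 2.391e+09 = 8.213e-12 m³.
Mean wear depth h = V/A = 8.213e-12 / 8.718e-06 = 9.421e-07 m.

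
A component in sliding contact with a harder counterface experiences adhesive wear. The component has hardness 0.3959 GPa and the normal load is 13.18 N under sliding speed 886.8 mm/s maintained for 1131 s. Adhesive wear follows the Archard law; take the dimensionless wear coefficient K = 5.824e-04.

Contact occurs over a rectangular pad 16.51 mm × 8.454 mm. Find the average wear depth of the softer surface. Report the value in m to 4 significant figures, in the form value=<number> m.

value=1.393e-04 m

Intermediate values appear rounded, and the algebra holds exact precision; one final rounding to 4 significant figures.
Convert: Sliding speed v = 886.8 mm/s = 0.8868 m/s. Total distance L = v·t = 0.8868 m/s × 1131 s = 1003 m.
Convert: Hardness H = 0.3959 GPa = 3.959e+08 Pa.
Convert: Pad sides 16.51 mm × 8.454 mm = 0.01651 m × 0.008454 m. Contact area A = 0.01651 m × 0.008454 m = 1.396e-04 m².
Collected in SI base units: W = 13.18 N, H = 3.959e+08 Pa, K = 5.824e-04.
Wear volume V = K·W·L/H = 5.824e-04 · 13.18 · 1003 / 3.959e+08 = 1.945e-08 m³.
Wear depth h = V/A = 1.945e-08 / 1.396e-04 = 1.393e-04 m.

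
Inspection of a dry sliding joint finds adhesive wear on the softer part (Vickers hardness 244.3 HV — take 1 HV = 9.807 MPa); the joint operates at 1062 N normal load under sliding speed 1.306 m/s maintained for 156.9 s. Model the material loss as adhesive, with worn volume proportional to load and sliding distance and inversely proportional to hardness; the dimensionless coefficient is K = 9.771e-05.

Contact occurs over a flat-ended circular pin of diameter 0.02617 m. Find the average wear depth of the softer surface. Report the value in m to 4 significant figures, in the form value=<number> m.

Intermediate values are shown rounded; the algebra holds full float precision. Rounded once at the end, at 4 significant figures.
The distance L = v·t = 1.306 m/s × 156.9 s = 204.9 m.
Hardness H = 244.3 HV × 9.807 MPa/HV = 2396 MPa = 2.396e+09 Pa.
Contact area A = π·d²/4 = π·(0.02617 m)²/4 = 5.379e-04 m².
In SI base units: W = 1062 N, H = 2.396e+09 Pa, K = 9.771e-05.
Apply Archard: V = K·W·L/H = 9.771e-05 · 1062 · 204.9 / 2.396e+09 = 8.875e-09 m³.
Average depth h = V/A = 8.875e-09 / 5.379e-04 = 1.650e-05 m.

value=1.650e-05 m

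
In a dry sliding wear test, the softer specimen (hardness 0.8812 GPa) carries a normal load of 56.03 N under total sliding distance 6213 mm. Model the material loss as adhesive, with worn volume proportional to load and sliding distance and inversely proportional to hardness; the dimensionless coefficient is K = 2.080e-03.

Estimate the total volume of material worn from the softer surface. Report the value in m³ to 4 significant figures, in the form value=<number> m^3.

The computation runs at full precision; intermediates are displayed rounded. Rounded once at the end: 4 significant digits.
Sliding distance L = 6213 mm = 6.213 m.
Hardness H = 0.8812 GPa = 8.812e+08 Pa.
Expressed in SI base units: W = 56.03 N, H = 8.812e+08 Pa, K = 2.080e-03.
Apply Archard: V = K·W·L/H = 2.080e-03 · 56.03 · 6.213 / 8.812e+08 = 8.217e-10 m³.

value=8.217e-10 m^3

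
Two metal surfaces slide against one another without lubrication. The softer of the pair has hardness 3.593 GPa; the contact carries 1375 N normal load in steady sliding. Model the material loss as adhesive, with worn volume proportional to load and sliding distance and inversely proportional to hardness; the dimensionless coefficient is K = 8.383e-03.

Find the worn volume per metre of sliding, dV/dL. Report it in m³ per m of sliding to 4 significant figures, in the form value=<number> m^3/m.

Every step holds exact precision; quoted intermediates are rounded. Rounded just once, at four significant digits.
Hardness H = 3.593 GPa = 3.593e+09 Pa.
Working in SI base units: W = 1375 N, H = 3.593e+09 Pa, K = 8.383e-03.
Wear rate dV/dL = K·W/H: 8.383e-03 · 1375 / 3.593e+09 = 3.208e-09 m³/m.

value=3.208e-09 m^3/m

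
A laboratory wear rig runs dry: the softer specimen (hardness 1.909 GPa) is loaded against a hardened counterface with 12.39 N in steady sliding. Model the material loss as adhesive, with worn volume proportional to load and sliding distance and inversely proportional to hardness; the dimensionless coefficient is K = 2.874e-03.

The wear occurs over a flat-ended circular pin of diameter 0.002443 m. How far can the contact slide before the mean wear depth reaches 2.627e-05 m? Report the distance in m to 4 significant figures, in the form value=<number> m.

Intermediates are displayed rounded; each operation maintains full float precision — rounded just once: four significant figures.
Convert: Hardness H = 1.909 GPa = 1.909e+09 Pa.
Convert: Contact area A = π·d²/4 = π·(0.002443 m)²/4 = 4.687e-06 m².
Working in SI base units: W = 12.39 N, H = 1.909e+09 Pa, K = 2.874e-03.
Limit volume V_lim = h_lim·A = 2.627e-05 · 4.687e-06 = 1.231e-10 m³.
Inverting, life L = V_lim·H/(K·W) = 1.231e-10 · 1.909e+09 / (2.874e-03 · 12.39) = 6.602 m.

value=6.602 m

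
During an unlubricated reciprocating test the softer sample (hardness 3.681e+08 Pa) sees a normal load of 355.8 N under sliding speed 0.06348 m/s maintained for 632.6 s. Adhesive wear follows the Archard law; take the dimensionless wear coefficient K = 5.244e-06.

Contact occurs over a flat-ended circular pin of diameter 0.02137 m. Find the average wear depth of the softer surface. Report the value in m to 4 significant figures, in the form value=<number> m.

value=5.675e-07 m

Intermediate values are printed rounded, and all arithmetic maintains full precision — rounded just once to 4 significant figures.
Convert: Sliding distance L = v·t = 0.06348 m/s × 632.6 s = 40.16 m.
Convert: Contact area A = π·d²/4 = π·(0.02137 m)²/4 = 3.587e-04 m².
Working in SI base units: W = 355.8 N, H = 3.681e+08 Pa, K = 5.244e-06.
The Archard volume V = K·W·L/H = 5.244e-06 · 355.8 · 40.16 / 3.681e+08 = 2.035e-10 m³.
Depth of wear h = V/A = 2.035e-10 / 3.587e-04 = 5.675e-07 m.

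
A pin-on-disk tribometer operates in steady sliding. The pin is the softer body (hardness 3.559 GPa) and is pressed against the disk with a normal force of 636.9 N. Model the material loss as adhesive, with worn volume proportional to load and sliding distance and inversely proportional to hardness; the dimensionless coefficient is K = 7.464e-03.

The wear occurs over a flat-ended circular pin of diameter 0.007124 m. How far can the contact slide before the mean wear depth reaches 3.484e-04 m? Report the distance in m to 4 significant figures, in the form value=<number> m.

value=10.40 m

Quoted intermediates are rounded. Each operation holds exact precision. Rounded once at the end: 4 significant figures.
Hardness H = 3.559 GPa = 3.559e+09 Pa.
Contact area A = π·d²/4 = π·(0.007124 m)²/4 = 3.986e-05 m².
In SI base units, W = 636.9 N, H = 3.559e+09 Pa, K = 7.464e-03.
Wearable volume V_lim = h_lim·A = 3.484e-04 · 3.986e-05 = 1.389e-08 m³.
Inverting, life L = V_lim·H/(K·W) = 1.389e-08 · 3.559e+09 / (7.464e-03 · 636.9) = 10.40 m.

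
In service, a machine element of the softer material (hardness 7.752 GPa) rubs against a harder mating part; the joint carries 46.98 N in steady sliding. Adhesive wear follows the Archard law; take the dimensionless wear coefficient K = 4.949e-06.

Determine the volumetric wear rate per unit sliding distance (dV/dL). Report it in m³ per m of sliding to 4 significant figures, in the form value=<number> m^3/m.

Each operation runs at full float precision, and intermediates appear rounded — one final rounding, at four significant digits.
Hardness H = 7.752 GPa = 7.752e+09 Pa.
Collected in SI base units: W = 46.98 N, H = 7.752e+09 Pa, K = 4.949e-06.
Sliding wear rate dV/dL = K·W/H, per unit distance: 4.949e-06 · 46.98 / 7.752e+09 = 2.999e-14 m³/m.

value=2.999e-14 m^3/m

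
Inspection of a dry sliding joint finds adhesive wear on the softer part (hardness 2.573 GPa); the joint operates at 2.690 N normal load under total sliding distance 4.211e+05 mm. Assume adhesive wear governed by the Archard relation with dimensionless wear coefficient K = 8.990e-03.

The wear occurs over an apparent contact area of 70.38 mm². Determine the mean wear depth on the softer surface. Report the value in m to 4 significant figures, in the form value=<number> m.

value=5.624e-05 m

Every step maintains exact precision. The intermediates appear rounded — one last rounding, at four significant figures.
Convert: Total distance L = 4.211e+05 mm = 421.1 m.
Convert: Hardness H = 2.573 GPa = 2.573e+09 Pa.
Convert: Contact area A = 70.38 mm² = 7.038e-05 m².
In SI base units: W = 2.690 N, H = 2.573e+09 Pa, K = 8.990e-03.
Wear volume V = K·W·L/H = 8.990e-03 · 2.690 · 421.1 / 2.573e+09 = 3.958e-09 m³.
Mean depth h = V/A = 3.958e-09 / 7.038e-05 = 5.624e-05 m.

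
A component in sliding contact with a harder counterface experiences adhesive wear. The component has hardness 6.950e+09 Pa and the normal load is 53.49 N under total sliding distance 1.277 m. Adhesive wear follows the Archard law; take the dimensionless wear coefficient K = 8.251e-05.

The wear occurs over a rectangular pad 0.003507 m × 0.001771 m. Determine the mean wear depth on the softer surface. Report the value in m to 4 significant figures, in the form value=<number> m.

value=1.306e-07 m

Each operation maintains full float precision, and intermediate values are shown rounded, and one last rounding: four significant digits.
Convert: Contact area A = 0.003507 m × 0.001771 m = 6.211e-06 m².
Restated in SI base units: W = 53.49 N, H = 6.950e+09 Pa, K = 8.251e-05.
Archard volume V = K·W·L/H = 8.251e-05 · 53.49 · 1.277 / 6.950e+09 = 8.109e-13 m³.
Average depth h = V/A = 8.109e-13 / 6.211e-06 = 1.306e-07 m.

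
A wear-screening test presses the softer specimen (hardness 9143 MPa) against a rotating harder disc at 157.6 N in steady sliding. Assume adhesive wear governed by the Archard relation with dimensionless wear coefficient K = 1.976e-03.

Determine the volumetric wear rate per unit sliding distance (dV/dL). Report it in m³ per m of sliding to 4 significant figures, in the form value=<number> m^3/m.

Each operation runs at exact precision; the intermediates appear rounded — rounded just once, at 4 significant figures.
Convert: Hardness H = 9143 MPa = 9.143e+09 Pa.
Collected in SI base units: W = 157.6 N, H = 9.143e+09 Pa, K = 1.976e-03.
Wear rate dV/dL = K·W/H, so: 1.976e-03 · 157.6 / 9.143e+09 = 3.406e-11 m³/m.

value=3.406e-11 m^3/m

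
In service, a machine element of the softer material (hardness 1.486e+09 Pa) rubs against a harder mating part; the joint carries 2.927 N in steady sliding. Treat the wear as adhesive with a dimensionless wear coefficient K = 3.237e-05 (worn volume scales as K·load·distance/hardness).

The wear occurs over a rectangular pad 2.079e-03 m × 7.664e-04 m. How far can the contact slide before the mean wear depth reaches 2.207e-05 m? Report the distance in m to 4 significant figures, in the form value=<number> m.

Intermediate values are printed rounded, and all working math maintains full float precision, and rounded once at the end, at 4 significant figures.
Convert: Contact area A = 2.079e-03 m × 7.664e-04 m = 1.593e-06 m².
Expressed in SI base units: W = 2.927 N, H = 1.486e+09 Pa, K = 3.237e-05.
Volume at the limit: V_lim = h_lim·A = 2.207e-05 · 1.593e-06 = 3.517e-11 m³.
Thus life L = V_lim·H/(K·W) = 3.517e-11 · 1.486e+09 / (3.237e-05 · 2.927) = 551.5 m.

value=551.5 m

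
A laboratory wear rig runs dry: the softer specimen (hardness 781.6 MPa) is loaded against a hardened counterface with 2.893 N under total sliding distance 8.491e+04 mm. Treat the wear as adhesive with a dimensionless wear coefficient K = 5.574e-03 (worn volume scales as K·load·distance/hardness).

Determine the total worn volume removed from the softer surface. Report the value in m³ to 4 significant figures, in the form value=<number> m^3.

value=1.752e-09 m^3

Shown intermediates are rounded — all working math carries full float precision; rounded just once: four significant figures.
Distance covered L = 8.491e+04 mm = 84.91 m.
Hardness H = 781.6 MPa = 7.816e+08 Pa.
In SI base units, W = 2.893 N, H = 7.816e+08 Pa, K = 5.574e-03.
Volume removed: V = K·W·L/H = 5.574e-03 · 2.893 · 84.91 / 7.816e+08 = 1.752e-09 m³.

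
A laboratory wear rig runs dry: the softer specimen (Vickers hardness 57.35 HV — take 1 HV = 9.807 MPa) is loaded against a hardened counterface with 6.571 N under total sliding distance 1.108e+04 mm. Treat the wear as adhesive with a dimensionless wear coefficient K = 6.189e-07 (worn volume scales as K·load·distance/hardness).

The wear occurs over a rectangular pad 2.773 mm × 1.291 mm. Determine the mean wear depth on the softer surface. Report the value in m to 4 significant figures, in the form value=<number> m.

value=2.238e-08 m

The intermediates are shown rounded — all arithmetic carries full precision, and rounded once at the end to four significant digits.
Convert: Sliding distance L = 1.108e+04 mm = 11.08 m.
Convert: Hardness H = 57.35 HV × 9.807 MPa/HV = 562.4 MPa = 5.624e+08 Pa.
Convert: Pad sides 2.773 mm × 1.291 mm = 0.002773 m × 0.001291 m. Contact area A = 0.002773 m × 0.001291 m = 3.580e-06 m².
Working in SI base units: W = 6.571 N, H = 5.624e+08 Pa, K = 6.189e-07.
Worn volume V = K·W·L/H = 6.189e-07 · 6.571 · 11.08 / 5.624e+08 = 8.012e-14 m³.
Depth h = V/A = 8.012e-14 / 3.580e-06 = 2.238e-08 m.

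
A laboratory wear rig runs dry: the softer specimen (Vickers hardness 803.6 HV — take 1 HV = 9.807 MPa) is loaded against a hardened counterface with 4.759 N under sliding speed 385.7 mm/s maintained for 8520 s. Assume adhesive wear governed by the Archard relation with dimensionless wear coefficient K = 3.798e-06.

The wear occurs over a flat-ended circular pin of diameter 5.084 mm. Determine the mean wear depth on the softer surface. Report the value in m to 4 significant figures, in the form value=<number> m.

Intermediate values are printed rounded; each operation holds exact precision; one final rounding, at four significant digits.
Sliding speed v = 385.7 mm/s = 0.3857 m/s. Total distance L = v·t = 0.3857 m/s × 8520 s = 3286 m.
Hardness H = 803.6 HV × 9.807 MPa/HV = 7881 MPa = 7.881e+09 Pa.
Pin diameter d = 5.084 mm = 0.005084 m. Contact area A = π·d²/4 = π·(0.005084 m)²/4 = 2.030e-05 m².
Restated in SI base units: W = 4.759 N, H = 7.881e+09 Pa, K = 3.798e-06.
Archard volume V = K·W·L/H = 3.798e-06 · 4.759 · 3286 / 7.881e+09 = 7.537e-12 m³.
Wear depth h = V/A = 7.537e-12 / 2.030e-05 = 3.713e-07 m.

value=3.713e-07 m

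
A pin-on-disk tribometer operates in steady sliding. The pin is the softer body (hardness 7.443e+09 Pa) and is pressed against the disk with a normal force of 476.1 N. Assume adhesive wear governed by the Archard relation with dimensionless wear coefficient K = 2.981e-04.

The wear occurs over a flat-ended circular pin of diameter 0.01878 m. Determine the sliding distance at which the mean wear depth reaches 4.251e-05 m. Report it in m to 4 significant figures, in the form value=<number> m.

value=617.5 m

Every step keeps full precision; intermediate values are shown rounded — a lone final rounding: four significant figures.
Convert: Contact area A = π·d²/4 = π·(0.01878 m)²/4 = 2.770e-04 m².
Expressed in SI base units: W = 476.1 N, H = 7.443e+09 Pa, K = 2.981e-04.
At the depth limit, V_lim = h_lim·A = 4.251e-05 · 2.770e-04 = 1.178e-08 m³.
Life L = V_lim·H/(K·W) = 1.178e-08 · 7.443e+09 / (2.981e-04 · 476.1) = 617.5 m.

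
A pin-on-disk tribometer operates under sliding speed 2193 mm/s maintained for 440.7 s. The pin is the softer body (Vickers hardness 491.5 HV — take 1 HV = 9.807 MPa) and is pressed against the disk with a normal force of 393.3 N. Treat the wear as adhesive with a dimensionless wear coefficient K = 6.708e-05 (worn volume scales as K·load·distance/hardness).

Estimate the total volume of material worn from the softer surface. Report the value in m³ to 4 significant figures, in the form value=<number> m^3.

Each operation keeps full float precision. The intermediates are displayed rounded; one last rounding to four significant digits.
Convert: Sliding speed v = 2193 mm/s = 2.193 m/s. Total distance L = v·t = 2.193 m/s × 440.7 s = 966.5 m.
Convert: Hardness H = 491.5 HV × 9.807 MPa/HV = 4820 MPa = 4.820e+09 Pa.
Working in SI base units: W = 393.3 N, H = 4.820e+09 Pa, K = 6.708e-05.
Archard volume V = K·W·L/H = 6.708e-05 · 393.3 · 966.5 / 4.820e+09 = 5.290e-09 m³.

value=5.290e-09 m^3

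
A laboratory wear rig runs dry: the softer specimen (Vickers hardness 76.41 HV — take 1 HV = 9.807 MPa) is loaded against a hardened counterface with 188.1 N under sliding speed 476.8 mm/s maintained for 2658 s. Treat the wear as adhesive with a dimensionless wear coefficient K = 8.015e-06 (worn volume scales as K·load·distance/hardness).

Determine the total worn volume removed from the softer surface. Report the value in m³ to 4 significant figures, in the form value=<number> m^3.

value=2.550e-09 m^3

Each operation maintains full float precision; intermediates appear rounded. Rounded just once, at four significant figures.
Convert: Sliding speed v = 476.8 mm/s = 0.4768 m/s. Distance L = v·t = 0.4768 m/s × 2658 s = 1267 m.
Convert: Hardness H = 76.41 HV × 9.807 MPa/HV = 749.4 MPa = 7.494e+08 Pa.
In SI base units: W = 188.1 N, H = 7.494e+08 Pa, K = 8.015e-06.
Apply Archard: V = K·W·L/H = 8.015e-06 · 188.1 · 1267 / 7.494e+08 = 2.550e-09 m³.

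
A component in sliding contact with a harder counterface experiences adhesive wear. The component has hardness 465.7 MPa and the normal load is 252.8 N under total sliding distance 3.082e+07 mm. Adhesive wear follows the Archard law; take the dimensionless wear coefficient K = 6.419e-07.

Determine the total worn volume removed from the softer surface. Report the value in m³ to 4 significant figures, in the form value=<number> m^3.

value=1.074e-08 m^3

Quoted intermediates are rounded, and every step carries full precision — rounded just once to 4 significant figures.
Distance L = 3.082e+07 mm = 3.082e+04 m.
Hardness H = 465.7 MPa = 4.657e+08 Pa.
Collected in SI base units: W = 252.8 N, H = 4.657e+08 Pa, K = 6.419e-07.
By Archard's law, V = K·W·L/H = 6.419e-07 · 252.8 · 3.082e+04 / 4.657e+08 = 1.074e-08 m³.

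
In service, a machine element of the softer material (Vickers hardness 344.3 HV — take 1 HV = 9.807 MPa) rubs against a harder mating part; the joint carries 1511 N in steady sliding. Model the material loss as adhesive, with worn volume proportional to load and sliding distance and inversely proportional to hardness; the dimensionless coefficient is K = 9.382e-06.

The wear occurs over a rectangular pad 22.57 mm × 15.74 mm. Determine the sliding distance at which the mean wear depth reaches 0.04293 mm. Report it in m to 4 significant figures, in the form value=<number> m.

The computation maintains full precision; intermediate values appear rounded, and a single final rounding to 4 significant digits.
Convert: Hardness H = 344.3 HV × 9.807 MPa/HV = 3377 MPa = 3.377e+09 Pa.
Convert: Pad sides 22.57 mm × 15.74 mm = 0.02257 m × 0.01574 m. Contact area A = 0.02257 m × 0.01574 m = 3.553e-04 m².
Convert: Depth limit h_lim = 0.04293 mm = 4.293e-05 m.
Collected in SI base units: W = 1511 N, H = 3.377e+09 Pa, K = 9.382e-06.
At the depth limit, V_lim = h_lim·A = 4.293e-05 · 3.553e-04 = 1.525e-08 m³.
So the life L = V_lim·H/(K·W) = 1.525e-08 · 3.377e+09 / (9.382e-06 · 1511) = 3633 m.

value=3633 m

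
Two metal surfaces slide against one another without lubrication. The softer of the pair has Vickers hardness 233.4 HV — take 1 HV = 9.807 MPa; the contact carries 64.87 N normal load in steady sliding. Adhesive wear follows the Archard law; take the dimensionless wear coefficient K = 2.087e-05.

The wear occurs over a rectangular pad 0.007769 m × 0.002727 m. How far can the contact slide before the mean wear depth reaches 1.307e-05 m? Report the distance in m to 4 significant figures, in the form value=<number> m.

value=468.2 m

All working math maintains full precision. The intermediates are shown rounded, and a single final rounding: 4 significant digits.
Hardness H = 233.4 HV × 9.807 MPa/HV = 2289 MPa = 2.289e+09 Pa.
Contact area A = 0.007769 m × 0.002727 m = 2.119e-05 m².
Working in SI base units: W = 64.87 N, H = 2.289e+09 Pa, K = 2.087e-05.
Allowed volume V_lim = h_lim·A = 1.307e-05 · 2.119e-05 = 2.769e-10 m³.
Sliding life L = V_lim·H/(K·W) = 2.769e-10 · 2.289e+09 / (2.087e-05 · 64.87) = 468.2 m.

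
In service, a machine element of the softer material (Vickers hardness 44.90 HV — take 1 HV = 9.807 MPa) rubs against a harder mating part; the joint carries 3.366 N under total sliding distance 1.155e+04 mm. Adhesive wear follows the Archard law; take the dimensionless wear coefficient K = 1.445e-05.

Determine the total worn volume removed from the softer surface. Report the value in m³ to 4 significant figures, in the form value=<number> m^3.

value=1.276e-12 m^3

The algebra holds full precision, and the intermediates are shown rounded; one final rounding: four significant figures.
Distance covered L = 1.155e+04 mm = 11.55 m.
Hardness H = 44.90 HV × 9.807 MPa/HV = 440.3 MPa = 4.403e+08 Pa.
In SI base units, W = 3.366 N, H = 4.403e+08 Pa, K = 1.445e-05.
Apply Archard: V = K·W·L/H = 1.445e-05 · 3.366 · 11.55 / 4.403e+08 = 1.276e-12 m³.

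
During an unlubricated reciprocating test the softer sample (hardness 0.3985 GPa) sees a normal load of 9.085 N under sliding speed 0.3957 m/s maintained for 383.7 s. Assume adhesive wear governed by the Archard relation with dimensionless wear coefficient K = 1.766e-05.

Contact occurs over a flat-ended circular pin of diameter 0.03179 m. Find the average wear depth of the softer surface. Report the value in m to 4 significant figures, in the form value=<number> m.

The computation maintains full float precision; the intermediates are printed rounded, and one final rounding to 4 significant figures.
Convert: Total distance L = v·t = 0.3957 m/s × 383.7 s = 151.8 m.
Convert: Hardness H = 0.3985 GPa = 3.985e+08 Pa.
Convert: Contact area A = π·d²/4 = π·(0.03179 m)²/4 = 7.937e-04 m².
In SI base units: W = 9.085 N, H = 3.985e+08 Pa, K = 1.766e-05.
Worn volume V = K·W·L/H = 1.766e-05 · 9.085 · 151.8 / 3.985e+08 = 6.113e-11 m³.
Average depth h = V/A = 6.113e-11 / 7.937e-04 = 7.701e-08 m.

value=7.701e-08 m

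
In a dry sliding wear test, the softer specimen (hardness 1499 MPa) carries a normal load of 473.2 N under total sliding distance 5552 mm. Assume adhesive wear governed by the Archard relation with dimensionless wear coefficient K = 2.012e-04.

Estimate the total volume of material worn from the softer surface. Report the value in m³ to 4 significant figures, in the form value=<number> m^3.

Intermediates are shown rounded, and all arithmetic runs at full float precision; a lone final rounding, at four significant figures.
Distance covered L = 5552 mm = 5.552 m.
Hardness H = 1499 MPa = 1.499e+09 Pa.
Expressed in SI base units: W = 473.2 N, H = 1.499e+09 Pa, K = 2.012e-04.
Wear volume V = K·W·L/H = 2.012e-04 · 473.2 · 5.552 / 1.499e+09 = 3.526e-10 m³.

value=3.526e-10 m^3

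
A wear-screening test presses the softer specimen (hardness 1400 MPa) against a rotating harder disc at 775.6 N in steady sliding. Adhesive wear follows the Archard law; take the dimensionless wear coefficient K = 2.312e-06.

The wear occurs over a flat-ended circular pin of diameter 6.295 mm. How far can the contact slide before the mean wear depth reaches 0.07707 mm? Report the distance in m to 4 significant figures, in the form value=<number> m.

value=1873 m

Quoted intermediates are rounded; all working math carries full float precision. Rounded just once to four significant figures.
Hardness H = 1400 MPa = 1.400e+09 Pa.
Pin diameter d = 6.295 mm = 0.006295 m. Contact area A = π·d²/4 = π·(0.006295 m)²/4 = 3.112e-05 m².
Depth limit h_lim = 0.07707 mm = 7.707e-05 m.
SI base units throughout: W = 775.6 N, H = 1.400e+09 Pa, K = 2.312e-06.
Permissible volume V_lim = h_lim·A = 7.707e-05 · 3.112e-05 = 2.399e-09 m³.
Inverting, life L = V_lim·H/(K·W) = 2.399e-09 · 1.400e+09 / (2.312e-06 · 775.6) = 1873 m.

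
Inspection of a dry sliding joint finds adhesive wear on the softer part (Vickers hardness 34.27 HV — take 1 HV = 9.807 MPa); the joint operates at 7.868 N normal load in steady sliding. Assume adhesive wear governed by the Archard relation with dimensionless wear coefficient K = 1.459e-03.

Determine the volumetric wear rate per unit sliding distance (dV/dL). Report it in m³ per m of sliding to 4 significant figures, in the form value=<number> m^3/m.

value=3.416e-11 m^3/m

Every step holds exact precision; displayed values are rounded, and one last rounding, at four significant figures.
Hardness H = 34.27 HV × 9.807 MPa/HV = 336.1 MPa = 3.361e+08 Pa.
Restated in SI base units: W = 7.868 N, H = 3.361e+08 Pa, K = 1.459e-03.
Volumetric rate dV/dL = K·W/H, per unit distance: 1.459e-03 · 7.868 / 3.361e+08 = 3.416e-11 m³/m.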